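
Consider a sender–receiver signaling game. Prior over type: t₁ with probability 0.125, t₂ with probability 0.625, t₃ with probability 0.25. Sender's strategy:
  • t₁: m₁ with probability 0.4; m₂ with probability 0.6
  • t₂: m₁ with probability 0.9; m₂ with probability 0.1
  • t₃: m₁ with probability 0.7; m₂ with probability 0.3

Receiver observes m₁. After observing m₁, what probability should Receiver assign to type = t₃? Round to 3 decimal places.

0.222

Apply Bayes' rule using the sender's strategy as the likelihood.
P(m₁) = 0.125·0.4 + 0.625·0.9 + 0.25·0.7 = 0.7875
P(t₃ | m₁) = (0.25·0.7) / 0.7875 = 0.175 / 0.7875 = 0.222222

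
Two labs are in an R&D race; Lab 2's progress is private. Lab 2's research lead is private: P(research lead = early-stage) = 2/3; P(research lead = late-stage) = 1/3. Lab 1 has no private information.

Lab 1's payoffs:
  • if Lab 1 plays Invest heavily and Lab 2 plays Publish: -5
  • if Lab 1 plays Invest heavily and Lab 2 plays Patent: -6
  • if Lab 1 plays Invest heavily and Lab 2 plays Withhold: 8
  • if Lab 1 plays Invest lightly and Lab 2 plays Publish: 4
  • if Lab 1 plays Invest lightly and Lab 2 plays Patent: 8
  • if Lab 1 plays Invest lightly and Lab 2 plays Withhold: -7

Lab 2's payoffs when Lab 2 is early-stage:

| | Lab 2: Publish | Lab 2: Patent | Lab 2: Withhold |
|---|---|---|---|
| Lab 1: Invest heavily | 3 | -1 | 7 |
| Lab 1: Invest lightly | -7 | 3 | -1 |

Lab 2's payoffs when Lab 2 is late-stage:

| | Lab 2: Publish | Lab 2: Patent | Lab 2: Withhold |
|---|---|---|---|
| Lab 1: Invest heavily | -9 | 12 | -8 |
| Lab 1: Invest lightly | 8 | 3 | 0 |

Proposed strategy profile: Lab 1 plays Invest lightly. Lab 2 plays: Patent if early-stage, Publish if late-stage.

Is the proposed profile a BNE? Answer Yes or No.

Lab 1 plays Invest lightly: E[Invest lightly] = 2/3·(8) + 1/3·(4) = 20/3; E[Invest heavily] = -17/3. Best-responding. ✓
Lab 2 (research lead early-stage), facing Invest lightly: Publish gives -7, Patent gives 3, Withhold gives -1. Proposed Patent is best. ✓
Lab 2 (research lead late-stage), facing Invest lightly: Publish gives 8, Patent gives 3, Withhold gives 0. Proposed Publish is best. ✓

Yes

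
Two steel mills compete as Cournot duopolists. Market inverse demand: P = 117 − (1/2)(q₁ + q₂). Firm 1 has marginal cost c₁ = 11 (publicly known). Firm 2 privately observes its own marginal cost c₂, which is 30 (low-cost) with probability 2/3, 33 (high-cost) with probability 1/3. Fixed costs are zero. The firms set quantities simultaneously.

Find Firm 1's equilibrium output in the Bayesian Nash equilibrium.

84

Type-c best response for Firm 2: q₂(c) = (117 − c) − q₁/2.
Firm 1 maximizes expected profit; its first-order condition is 117 − q₁ − (1/2)E[q₂] − 11 = 0.
Substituting E[q₂] and solving: E[c₂] = 31, so q₁ = (117 − 2·11 + 31)/(3/2) = 84.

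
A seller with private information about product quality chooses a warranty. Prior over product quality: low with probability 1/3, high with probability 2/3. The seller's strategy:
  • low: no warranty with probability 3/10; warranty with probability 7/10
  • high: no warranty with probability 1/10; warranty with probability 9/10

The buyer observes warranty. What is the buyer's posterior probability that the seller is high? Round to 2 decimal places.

Apply Bayes' rule using the sender's strategy as the likelihood.
P(warranty) = (1/3)·(7/10) + (2/3)·(9/10) = 5/6
P(high | warranty) = ((2/3)·(9/10)) / (5/6) = (3/5) / (5/6) = 18/25

0.72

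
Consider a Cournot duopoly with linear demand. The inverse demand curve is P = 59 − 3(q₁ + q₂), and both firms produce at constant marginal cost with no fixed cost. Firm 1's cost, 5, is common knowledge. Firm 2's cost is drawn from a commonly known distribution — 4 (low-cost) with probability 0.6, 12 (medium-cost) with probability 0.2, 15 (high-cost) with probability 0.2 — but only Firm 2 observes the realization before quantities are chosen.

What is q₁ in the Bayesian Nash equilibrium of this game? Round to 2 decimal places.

6.31

Firm 2 with cost c maximizes (59 − 3(q₁+q₂) − c)·q₂, giving q₂(c) = (59 − c − 3q₁)/6.
E[c₂] = 0.6·4 + 0.2·12 + 0.2·15 = 7.8
Firm 1's FOC against E[q₂] yields q₁ = (59 − 2·5 + E[c₂])/9 = (59 − 10 + 7.8)/9 = 6.31111.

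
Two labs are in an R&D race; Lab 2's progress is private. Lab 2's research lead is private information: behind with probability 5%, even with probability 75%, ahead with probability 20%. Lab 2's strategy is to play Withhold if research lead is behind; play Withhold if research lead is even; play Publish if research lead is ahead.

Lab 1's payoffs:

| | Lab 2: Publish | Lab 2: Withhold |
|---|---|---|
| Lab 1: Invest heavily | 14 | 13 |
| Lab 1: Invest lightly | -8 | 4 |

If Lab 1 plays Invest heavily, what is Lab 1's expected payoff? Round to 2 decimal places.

13.20

Take the expectation over Lab 2's research lead, weighting each type's action by its prior probability.
E[Invest heavily] = 0.05·13 + 0.75·13 + 0.2·14 = 0.65 + 9.75 + 2.8 = 13.2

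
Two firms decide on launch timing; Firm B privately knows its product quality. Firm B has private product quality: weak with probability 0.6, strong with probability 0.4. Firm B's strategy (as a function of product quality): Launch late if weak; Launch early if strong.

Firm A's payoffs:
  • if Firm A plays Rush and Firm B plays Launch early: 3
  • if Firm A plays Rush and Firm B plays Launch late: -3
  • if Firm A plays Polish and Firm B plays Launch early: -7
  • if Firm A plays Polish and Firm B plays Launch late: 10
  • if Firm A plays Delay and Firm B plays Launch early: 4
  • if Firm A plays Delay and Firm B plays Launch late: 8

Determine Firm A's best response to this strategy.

Compute Firm A's expected payoff for each action, taking the expectation over Firm B's type.
E[Rush] = 0.6·(-3) + 0.4·(3) = -0.6
E[Polish] = 0.6·(10) + 0.4·(-7) = 3.2
E[Delay] = 0.6·(8) + 0.4·(4) = 6.4
Best response: Delay (6.4 is the largest).

Delay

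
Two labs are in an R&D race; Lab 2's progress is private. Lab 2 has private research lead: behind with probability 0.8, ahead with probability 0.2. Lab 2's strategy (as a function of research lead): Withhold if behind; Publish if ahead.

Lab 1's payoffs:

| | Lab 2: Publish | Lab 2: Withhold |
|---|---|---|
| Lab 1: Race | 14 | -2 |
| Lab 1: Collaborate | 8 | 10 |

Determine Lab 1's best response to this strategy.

Compute Lab 1's expected payoff for each action, taking the expectation over Lab 2's type.
E[Race] = 0.8·(-2) + 0.2·(14) = 1.2
E[Collaborate] = 0.8·(10) + 0.2·(8) = 9.6
Best response: Collaborate (9.6 is the largest).

Collaborate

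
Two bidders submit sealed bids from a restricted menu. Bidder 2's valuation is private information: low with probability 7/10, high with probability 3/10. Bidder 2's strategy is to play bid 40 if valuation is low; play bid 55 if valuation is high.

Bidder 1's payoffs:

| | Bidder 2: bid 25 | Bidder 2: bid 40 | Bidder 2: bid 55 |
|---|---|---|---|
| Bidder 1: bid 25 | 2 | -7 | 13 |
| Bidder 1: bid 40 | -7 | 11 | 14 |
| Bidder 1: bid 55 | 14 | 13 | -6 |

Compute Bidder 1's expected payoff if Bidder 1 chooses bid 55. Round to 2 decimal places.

7.30

E[bid 55] = 7/10·13 + 3/10·(-6) = 91/10 + (-9/5) = 73/10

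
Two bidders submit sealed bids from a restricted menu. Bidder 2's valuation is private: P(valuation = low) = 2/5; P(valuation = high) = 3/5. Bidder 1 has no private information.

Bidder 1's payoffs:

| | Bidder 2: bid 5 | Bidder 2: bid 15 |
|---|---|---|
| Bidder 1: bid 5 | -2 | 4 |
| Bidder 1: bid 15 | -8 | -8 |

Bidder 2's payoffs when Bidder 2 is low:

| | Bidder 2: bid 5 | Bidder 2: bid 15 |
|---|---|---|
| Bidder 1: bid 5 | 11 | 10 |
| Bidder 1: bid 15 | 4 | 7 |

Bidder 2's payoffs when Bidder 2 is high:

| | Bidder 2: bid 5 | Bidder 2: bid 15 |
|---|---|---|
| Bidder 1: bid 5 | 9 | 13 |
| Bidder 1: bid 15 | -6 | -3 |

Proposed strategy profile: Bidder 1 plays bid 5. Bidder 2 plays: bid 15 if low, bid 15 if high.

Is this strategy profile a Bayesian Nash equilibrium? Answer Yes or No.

Bidder 1 plays bid 5: E[bid 5] = 2/5·(4) + 3/5·(4) = 4; E[bid 15] = -8. Best-responding. ✓
Bidder 2 (valuation low), facing bid 5: bid 5 gives 11, bid 15 gives 10. Proposed bid 15 is not best — profitable deviation exists. ✗
Bidder 2 (valuation high), facing bid 5: bid 5 gives 9, bid 15 gives 13. Proposed bid 15 is best. ✓

No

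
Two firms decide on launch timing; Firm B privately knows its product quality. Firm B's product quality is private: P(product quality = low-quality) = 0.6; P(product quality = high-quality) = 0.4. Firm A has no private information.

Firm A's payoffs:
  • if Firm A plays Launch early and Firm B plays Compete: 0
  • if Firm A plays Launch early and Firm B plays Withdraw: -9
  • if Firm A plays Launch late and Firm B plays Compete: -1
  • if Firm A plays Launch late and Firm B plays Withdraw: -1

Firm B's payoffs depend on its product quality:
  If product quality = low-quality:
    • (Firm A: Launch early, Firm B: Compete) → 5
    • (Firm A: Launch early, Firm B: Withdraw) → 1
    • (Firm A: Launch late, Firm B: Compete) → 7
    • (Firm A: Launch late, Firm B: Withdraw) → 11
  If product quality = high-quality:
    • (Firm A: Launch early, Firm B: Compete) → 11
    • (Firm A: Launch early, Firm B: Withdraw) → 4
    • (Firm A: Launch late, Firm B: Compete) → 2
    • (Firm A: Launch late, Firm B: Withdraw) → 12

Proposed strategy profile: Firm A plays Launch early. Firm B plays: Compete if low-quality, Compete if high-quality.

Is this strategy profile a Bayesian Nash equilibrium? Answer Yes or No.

Yes

Firm A plays Launch early: E[Launch early] = 0.6·(0) + 0.4·(0) = 0; E[Launch late] = -1. Best-responding. ✓
Firm B (product quality low-quality), facing Launch early: Compete gives 5, Withdraw gives 1. Proposed Compete is best. ✓
Firm B (product quality high-quality), facing Launch early: Compete gives 11, Withdraw gives 4. Proposed Compete is best. ✓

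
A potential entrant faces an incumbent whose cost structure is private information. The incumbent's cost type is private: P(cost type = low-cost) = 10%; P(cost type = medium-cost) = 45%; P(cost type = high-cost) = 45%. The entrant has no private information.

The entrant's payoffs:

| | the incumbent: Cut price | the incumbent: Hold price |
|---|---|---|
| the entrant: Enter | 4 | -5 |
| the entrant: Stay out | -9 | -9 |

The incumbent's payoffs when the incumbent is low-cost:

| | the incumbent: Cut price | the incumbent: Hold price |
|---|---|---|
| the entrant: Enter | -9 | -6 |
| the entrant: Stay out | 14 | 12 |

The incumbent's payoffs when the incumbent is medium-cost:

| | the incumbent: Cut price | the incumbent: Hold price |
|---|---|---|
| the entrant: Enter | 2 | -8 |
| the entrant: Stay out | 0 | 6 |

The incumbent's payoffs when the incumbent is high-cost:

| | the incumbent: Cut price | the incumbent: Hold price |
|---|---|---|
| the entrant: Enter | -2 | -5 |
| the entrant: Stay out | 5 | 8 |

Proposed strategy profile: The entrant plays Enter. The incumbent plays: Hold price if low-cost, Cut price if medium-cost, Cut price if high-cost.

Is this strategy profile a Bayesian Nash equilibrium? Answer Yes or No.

The entrant plays Enter: E[Enter] = 0.1·(-5) + 0.45·(4) + 0.45·(4) = 3.1; E[Stay out] = -9. Best-responding. ✓
The incumbent (cost type low-cost), facing Enter: Cut price gives -9, Hold price gives -6. Proposed Hold price is best. ✓
The incumbent (cost type medium-cost), facing Enter: Cut price gives 2, Hold price gives -8. Proposed Cut price is best. ✓
The incumbent (cost type high-cost), facing Enter: Cut price gives -2, Hold price gives -5. Proposed Cut price is best. ✓

Yes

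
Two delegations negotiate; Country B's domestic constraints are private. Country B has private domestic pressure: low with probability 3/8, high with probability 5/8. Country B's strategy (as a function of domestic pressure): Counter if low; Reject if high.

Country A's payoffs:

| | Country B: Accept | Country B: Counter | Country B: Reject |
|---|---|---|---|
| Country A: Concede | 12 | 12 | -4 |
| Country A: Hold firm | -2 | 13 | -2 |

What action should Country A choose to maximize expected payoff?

Compute Country A's expected payoff for each action, taking the expectation over Country B's type.
E[Concede] = 3/8·(12) + 5/8·(-4) = 2
E[Hold firm] = 3/8·(13) + 5/8·(-2) = 29/8
Best response: Hold firm (29/8 is the largest).

Hold firm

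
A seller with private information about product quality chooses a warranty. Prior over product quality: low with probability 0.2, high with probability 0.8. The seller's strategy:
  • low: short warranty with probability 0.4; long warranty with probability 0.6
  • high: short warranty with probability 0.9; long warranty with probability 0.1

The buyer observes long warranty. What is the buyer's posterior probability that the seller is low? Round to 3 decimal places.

0.600

P(long warranty) = 0.2·0.6 + 0.8·0.1 = 0.2
P(low | long warranty) = (0.2·0.6) / 0.2 = 0.12 / 0.2 = 0.6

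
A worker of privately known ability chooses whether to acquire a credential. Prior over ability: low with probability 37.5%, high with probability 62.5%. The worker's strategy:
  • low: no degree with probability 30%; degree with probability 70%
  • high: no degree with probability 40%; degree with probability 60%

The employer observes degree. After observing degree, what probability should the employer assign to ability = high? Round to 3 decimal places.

P(degree) = 0.375·0.7 + 0.625·0.6 = 0.6375
P(high | degree) = (0.625·0.6) / 0.6375 = 0.375 / 0.6375 = 0.588235

0.588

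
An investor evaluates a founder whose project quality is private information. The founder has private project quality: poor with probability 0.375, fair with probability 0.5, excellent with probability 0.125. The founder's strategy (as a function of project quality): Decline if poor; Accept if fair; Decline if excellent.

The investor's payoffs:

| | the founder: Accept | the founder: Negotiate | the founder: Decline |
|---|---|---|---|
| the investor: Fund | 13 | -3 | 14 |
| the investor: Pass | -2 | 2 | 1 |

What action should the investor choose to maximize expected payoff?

E[Fund] = 0.375·(14) + 0.5·(13) + 0.125·(14) = 13.5
E[Pass] = 0.375·(1) + 0.5·(-2) + 0.125·(1) = -0.5
Best response: Fund (13.5 is the largest).

Fund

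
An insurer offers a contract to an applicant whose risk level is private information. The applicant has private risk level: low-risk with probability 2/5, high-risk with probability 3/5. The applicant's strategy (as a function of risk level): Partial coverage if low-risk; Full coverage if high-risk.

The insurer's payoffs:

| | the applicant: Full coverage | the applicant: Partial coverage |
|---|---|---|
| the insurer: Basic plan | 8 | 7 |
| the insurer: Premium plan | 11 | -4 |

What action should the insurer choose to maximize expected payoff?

Basic plan

Compute the insurer's expected payoff for each action, taking the expectation over the applicant's type.
E[Basic plan] = 2/5·(7) + 3/5·(8) = 38/5
E[Premium plan] = 2/5·(-4) + 3/5·(11) = 5
Best response: Basic plan (38/5 is the largest).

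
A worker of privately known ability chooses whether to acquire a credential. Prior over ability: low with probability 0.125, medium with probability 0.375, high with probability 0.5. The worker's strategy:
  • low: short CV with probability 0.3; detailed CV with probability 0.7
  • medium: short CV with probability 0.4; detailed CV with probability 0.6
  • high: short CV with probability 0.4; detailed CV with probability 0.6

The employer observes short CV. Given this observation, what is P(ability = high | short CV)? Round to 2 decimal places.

0.52

P(short CV) = 0.125·0.3 + 0.375·0.4 + 0.5·0.4 = 0.3875
P(high | short CV) = (0.5·0.4) / 0.3875 = 0.2 / 0.3875 = 0.516129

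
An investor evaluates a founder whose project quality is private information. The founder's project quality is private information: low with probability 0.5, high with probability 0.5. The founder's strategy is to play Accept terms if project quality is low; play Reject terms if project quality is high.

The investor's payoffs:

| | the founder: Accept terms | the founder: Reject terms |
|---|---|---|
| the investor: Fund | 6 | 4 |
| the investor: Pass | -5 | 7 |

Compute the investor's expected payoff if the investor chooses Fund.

5

Take the expectation over the founder's project quality, weighting each type's action by its prior probability.
E[Fund] = 0.5·6 + 0.5·4 = 3 + 2 = 5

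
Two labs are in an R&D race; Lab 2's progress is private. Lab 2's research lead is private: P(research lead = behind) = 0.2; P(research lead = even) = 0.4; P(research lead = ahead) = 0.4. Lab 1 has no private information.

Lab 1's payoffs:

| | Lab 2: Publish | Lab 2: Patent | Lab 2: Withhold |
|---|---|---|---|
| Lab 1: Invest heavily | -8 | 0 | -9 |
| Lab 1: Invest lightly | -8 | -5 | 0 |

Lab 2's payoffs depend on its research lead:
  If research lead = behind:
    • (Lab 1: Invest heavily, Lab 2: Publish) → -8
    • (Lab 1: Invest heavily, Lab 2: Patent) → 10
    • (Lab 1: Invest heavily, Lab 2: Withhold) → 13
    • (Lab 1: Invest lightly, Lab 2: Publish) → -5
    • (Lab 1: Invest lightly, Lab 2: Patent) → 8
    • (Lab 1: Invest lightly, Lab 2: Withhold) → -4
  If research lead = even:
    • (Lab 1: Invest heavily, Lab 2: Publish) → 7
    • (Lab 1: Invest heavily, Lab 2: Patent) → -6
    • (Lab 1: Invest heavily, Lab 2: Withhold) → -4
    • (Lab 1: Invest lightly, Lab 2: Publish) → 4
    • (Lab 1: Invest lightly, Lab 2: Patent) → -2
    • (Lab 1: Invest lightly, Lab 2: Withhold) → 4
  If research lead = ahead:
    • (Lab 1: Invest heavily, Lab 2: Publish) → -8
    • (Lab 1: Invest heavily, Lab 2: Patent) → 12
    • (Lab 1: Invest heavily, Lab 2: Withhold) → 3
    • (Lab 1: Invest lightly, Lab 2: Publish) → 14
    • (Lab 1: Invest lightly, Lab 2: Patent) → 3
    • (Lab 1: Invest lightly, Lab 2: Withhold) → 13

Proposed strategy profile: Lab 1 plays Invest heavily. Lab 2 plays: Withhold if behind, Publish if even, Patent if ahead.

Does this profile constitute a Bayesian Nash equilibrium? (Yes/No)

Lab 1 plays Invest heavily: E[Invest heavily] = 0.2·(-9) + 0.4·(-8) + 0.4·(0) = -5; E[Invest lightly] = -5.2. Best-responding. ✓
Lab 2 (research lead behind), facing Invest heavily: Publish gives -8, Patent gives 10, Withhold gives 13. Proposed Withhold is best. ✓
Lab 2 (research lead even), facing Invest heavily: Publish gives 7, Patent gives -6, Withhold gives -4. Proposed Publish is best. ✓
Lab 2 (research lead ahead), facing Invest heavily: Publish gives -8, Patent gives 12, Withhold gives 3. Proposed Patent is best. ✓

Yes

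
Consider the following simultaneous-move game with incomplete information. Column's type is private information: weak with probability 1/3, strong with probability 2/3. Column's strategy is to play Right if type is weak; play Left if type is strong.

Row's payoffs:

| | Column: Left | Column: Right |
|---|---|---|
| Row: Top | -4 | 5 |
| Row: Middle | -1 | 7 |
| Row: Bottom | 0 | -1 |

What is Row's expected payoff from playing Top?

E[Top] = 1/3·5 + 2/3·(-4) = 5/3 + (-8/3) = -1

-1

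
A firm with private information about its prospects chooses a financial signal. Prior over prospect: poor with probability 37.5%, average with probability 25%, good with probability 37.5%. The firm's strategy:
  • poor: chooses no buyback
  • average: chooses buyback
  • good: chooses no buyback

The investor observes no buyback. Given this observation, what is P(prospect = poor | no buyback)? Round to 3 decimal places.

Apply Bayes' rule using the sender's strategy as the likelihood.
P(no buyback) = 0.375·1 + 0.25·0 + 0.375·1 = 0.75
P(poor | no buyback) = (0.375·1) / 0.75 = 0.375 / 0.75 = 0.5

0.500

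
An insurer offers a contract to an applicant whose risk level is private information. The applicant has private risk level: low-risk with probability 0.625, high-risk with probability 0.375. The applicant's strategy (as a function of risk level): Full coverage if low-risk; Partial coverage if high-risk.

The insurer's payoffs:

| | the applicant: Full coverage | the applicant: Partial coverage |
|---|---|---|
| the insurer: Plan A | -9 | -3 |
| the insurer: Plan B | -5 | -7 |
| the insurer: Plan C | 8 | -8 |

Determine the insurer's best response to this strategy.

Plan C

Compute the insurer's expected payoff for each action, taking the expectation over the applicant's type.
E[Plan A] = 0.625·(-9) + 0.375·(-3) = -6.75
E[Plan B] = 0.625·(-5) + 0.375·(-7) = -5.75
E[Plan C] = 0.625·(8) + 0.375·(-8) = 2
Best response: Plan C (2 is the largest).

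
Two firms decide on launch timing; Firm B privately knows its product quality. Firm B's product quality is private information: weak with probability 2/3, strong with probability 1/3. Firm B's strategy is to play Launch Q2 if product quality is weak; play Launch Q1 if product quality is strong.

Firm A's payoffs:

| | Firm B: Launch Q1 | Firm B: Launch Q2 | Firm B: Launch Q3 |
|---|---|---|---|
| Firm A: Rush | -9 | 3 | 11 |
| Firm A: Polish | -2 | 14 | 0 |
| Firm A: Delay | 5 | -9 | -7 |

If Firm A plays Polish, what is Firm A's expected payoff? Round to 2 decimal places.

8.67

E[Polish] = 2/3·14 + 1/3·(-2) = 28/3 + (-2/3) = 26/3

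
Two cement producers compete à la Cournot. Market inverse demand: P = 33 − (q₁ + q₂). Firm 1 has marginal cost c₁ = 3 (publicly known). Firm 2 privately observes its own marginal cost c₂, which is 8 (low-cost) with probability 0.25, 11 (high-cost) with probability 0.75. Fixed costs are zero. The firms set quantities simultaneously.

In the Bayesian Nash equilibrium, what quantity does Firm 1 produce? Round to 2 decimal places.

Type-c best response for Firm 2: q₂(c) = (33 − c)/2 − q₁/2.
Firm 1 maximizes expected profit; its first-order condition is 33 − 2q₁ − E[q₂] − 3 = 0.
Substituting E[q₂] and solving: E[c₂] = 10.25, so q₁ = (33 − 2·3 + 10.25)/3 = 12.4167.

12.42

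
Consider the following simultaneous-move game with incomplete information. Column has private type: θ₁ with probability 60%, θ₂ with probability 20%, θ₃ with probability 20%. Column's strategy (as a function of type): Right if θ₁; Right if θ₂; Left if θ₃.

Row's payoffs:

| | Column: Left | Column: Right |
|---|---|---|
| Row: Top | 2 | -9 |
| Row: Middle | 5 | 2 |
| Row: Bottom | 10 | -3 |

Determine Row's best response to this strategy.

E[Top] = 0.6·(-9) + 0.2·(-9) + 0.2·(2) = -6.8
E[Middle] = 0.6·(2) + 0.2·(2) + 0.2·(5) = 2.6
E[Bottom] = 0.6·(-3) + 0.2·(-3) + 0.2·(10) = -0.4
Best response: Middle (2.6 is the largest).

Middle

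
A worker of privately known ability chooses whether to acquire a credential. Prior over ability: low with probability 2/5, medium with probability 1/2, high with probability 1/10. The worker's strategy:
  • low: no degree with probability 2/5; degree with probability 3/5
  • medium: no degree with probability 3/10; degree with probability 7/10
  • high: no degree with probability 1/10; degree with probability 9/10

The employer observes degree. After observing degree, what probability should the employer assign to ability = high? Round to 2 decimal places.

0.13

P(degree) = (2/5)·(3/5) + (1/2)·(7/10) + (1/10)·(9/10) = 17/25
P(high | degree) = ((1/10)·(9/10)) / (17/25) = (9/100) / (17/25) = 9/68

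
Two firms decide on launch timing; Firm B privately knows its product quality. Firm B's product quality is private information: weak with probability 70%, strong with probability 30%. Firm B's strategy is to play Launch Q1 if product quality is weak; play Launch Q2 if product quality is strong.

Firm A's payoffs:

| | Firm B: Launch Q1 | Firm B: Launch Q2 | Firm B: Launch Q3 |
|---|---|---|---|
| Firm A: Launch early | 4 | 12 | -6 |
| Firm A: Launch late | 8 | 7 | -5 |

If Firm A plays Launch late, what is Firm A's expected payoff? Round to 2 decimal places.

7.70

E[Launch late] = 0.7·8 + 0.3·7 = 5.6 + 2.1 = 7.7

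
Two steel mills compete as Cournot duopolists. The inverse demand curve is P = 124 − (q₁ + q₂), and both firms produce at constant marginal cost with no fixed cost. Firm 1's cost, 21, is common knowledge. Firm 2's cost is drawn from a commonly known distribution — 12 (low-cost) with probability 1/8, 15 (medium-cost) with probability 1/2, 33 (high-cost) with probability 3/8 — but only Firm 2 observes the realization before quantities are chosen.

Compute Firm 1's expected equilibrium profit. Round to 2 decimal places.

1187.38

Each type of Firm 2 best-responds to q₁; Firm 1 best-responds to the expected q₂ over Firm 2's types.
Firm 2 with cost c maximizes (124 − (q₁+q₂) − c)·q₂, giving q₂(c) = (124 − c − q₁)/2.
E[c₂] = 1/8·12 + 1/2·15 + 3/8·33 = 21.375
Firm 1's FOC against E[q₂] yields q₁ = (124 − 2·21 + E[c₂])/3 = (124 − 42 + 21.375)/3 = 34.4583.
E[P] = 124 − (q₁ + E[q₂]) = 55.4583; Firm 1's expected profit = (E[P] − 21)·q₁ = (55.4583 − 21)·34.4583 = 1187.38.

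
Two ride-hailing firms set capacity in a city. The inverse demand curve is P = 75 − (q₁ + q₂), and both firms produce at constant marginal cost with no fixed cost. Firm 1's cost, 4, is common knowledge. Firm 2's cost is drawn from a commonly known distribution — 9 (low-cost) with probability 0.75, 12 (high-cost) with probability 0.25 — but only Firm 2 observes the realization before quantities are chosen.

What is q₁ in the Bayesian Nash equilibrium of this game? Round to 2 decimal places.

25.58

Type-c best response for Firm 2: q₂(c) = (75 − c)/2 − q₁/2.
Firm 1 maximizes expected profit; its first-order condition is 75 − 2q₁ − E[q₂] − 4 = 0.
Substituting E[q₂] and solving: E[c₂] = 9.75, so q₁ = (75 − 2·4 + 9.75)/3 = 25.5833.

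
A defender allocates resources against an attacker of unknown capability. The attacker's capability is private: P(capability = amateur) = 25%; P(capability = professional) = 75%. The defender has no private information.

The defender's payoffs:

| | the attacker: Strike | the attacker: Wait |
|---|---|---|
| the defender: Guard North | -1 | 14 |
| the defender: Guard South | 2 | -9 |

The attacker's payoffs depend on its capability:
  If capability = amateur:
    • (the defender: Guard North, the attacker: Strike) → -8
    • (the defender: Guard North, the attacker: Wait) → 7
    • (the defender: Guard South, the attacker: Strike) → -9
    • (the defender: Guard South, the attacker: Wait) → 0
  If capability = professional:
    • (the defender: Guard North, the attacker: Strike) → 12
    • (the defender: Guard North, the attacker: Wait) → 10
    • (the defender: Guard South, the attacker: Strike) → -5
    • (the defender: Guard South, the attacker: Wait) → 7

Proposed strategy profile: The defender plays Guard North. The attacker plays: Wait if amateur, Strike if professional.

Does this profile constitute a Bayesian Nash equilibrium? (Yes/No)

Yes

The defender plays Guard North: E[Guard North] = 0.25·(14) + 0.75·(-1) = 2.75; E[Guard South] = -0.75. Best-responding. ✓
The attacker (capability amateur), facing Guard North: Strike gives -8, Wait gives 7. Proposed Wait is best. ✓
The attacker (capability professional), facing Guard North: Strike gives 12, Wait gives 10. Proposed Strike is best. ✓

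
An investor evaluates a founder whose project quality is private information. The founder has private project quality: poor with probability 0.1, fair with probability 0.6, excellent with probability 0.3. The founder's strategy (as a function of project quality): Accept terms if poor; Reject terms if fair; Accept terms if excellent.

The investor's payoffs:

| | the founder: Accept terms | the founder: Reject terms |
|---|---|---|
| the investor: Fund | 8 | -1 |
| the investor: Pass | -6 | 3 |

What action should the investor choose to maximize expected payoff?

Fund

E[Fund] = 0.1·(8) + 0.6·(-1) + 0.3·(8) = 2.6
E[Pass] = 0.1·(-6) + 0.6·(3) + 0.3·(-6) = -0.6
Best response: Fund (2.6 is the largest).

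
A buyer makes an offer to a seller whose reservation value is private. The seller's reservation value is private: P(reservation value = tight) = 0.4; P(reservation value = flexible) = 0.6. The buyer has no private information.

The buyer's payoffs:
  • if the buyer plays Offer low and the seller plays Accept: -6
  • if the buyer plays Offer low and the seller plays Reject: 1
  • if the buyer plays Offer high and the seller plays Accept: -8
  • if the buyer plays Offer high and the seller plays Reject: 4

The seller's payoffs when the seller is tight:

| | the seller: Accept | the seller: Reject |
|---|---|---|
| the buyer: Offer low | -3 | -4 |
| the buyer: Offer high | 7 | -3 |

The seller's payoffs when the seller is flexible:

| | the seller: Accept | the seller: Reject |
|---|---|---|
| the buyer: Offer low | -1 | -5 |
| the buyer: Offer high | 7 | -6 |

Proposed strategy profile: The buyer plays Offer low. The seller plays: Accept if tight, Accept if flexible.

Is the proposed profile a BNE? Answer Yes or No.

Yes

A profile is a BNE iff every type of every player is best-responding given beliefs about the other side.
The buyer plays Offer low: E[Offer low] = 0.4·(-6) + 0.6·(-6) = -6; E[Offer high] = -8. Best-responding. ✓
The seller (reservation value tight), facing Offer low: Accept gives -3, Reject gives -4. Proposed Accept is best. ✓
The seller (reservation value flexible), facing Offer low: Accept gives -1, Reject gives -5. Proposed Accept is best. ✓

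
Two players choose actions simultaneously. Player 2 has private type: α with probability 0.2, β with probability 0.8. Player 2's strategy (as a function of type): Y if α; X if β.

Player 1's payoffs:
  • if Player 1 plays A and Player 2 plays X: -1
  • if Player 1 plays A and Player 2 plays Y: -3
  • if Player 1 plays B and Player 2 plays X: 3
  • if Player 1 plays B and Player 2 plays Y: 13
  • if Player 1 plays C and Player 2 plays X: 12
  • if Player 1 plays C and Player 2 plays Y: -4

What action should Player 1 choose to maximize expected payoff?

E[A] = 0.2·(-3) + 0.8·(-1) = -1.4
E[B] = 0.2·(13) + 0.8·(3) = 5
E[C] = 0.2·(-4) + 0.8·(12) = 8.8
Best response: C (8.8 is the largest).

C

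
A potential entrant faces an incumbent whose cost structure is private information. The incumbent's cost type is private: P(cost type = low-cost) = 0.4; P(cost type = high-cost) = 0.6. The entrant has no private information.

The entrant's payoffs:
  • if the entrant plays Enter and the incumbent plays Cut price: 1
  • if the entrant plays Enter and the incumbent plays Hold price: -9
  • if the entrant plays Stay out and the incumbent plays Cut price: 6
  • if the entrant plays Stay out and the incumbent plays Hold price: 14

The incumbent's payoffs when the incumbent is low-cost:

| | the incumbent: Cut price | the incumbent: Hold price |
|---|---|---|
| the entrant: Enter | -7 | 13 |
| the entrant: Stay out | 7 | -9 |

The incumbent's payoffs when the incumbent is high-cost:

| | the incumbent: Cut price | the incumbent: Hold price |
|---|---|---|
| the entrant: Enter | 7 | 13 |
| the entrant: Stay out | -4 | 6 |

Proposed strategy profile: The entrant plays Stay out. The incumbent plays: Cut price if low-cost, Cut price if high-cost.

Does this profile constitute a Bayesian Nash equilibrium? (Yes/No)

The entrant plays Stay out: E[Stay out] = 0.4·(6) + 0.6·(6) = 6; E[Enter] = 1. Best-responding. ✓
The incumbent (cost type low-cost), facing Stay out: Cut price gives 7, Hold price gives -9. Proposed Cut price is best. ✓
The incumbent (cost type high-cost), facing Stay out: Cut price gives -4, Hold price gives 6. Proposed Cut price is not best — profitable deviation exists. ✗

No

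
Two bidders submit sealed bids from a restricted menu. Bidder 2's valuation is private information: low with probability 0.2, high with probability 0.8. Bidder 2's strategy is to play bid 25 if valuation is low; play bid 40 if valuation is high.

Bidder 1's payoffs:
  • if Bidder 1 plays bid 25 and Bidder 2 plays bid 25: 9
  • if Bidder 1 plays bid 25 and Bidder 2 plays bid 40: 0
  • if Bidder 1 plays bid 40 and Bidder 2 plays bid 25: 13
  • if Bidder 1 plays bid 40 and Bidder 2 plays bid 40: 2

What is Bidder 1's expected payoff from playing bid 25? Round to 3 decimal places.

E[bid 25] = 0.2·9 + 0.8·0 = 1.8 + 0 = 1.8

1.800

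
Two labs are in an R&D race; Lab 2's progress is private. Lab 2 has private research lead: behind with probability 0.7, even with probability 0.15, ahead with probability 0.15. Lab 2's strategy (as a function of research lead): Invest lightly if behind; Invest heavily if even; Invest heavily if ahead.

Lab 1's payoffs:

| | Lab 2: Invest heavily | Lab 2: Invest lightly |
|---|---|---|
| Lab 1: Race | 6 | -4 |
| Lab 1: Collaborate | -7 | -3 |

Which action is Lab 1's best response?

Race

E[Race] = 0.7·(-4) + 0.15·(6) + 0.15·(6) = -1
E[Collaborate] = 0.7·(-3) + 0.15·(-7) + 0.15·(-7) = -4.2
Best response: Race (-1 is the largest).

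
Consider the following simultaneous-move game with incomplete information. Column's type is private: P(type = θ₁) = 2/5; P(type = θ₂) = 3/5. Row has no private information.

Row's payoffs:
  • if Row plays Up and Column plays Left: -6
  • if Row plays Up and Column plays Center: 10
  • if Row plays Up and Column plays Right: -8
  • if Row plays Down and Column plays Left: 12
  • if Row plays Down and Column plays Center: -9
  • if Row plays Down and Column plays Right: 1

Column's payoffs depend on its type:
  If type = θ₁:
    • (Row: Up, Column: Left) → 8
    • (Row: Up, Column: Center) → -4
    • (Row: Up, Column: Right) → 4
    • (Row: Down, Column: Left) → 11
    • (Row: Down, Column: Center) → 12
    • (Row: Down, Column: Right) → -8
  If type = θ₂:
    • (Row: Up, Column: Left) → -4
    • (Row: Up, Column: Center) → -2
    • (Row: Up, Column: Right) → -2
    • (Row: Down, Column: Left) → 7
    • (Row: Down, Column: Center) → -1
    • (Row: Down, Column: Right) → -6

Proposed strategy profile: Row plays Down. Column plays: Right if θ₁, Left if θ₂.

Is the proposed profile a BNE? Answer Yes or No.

No

Row plays Down: E[Down] = 2/5·(1) + 3/5·(12) = 38/5; E[Up] = -34/5. Best-responding. ✓
Column (type θ₁), facing Down: Left gives 11, Center gives 12, Right gives -8. Proposed Right is not best — profitable deviation exists. ✗
Column (type θ₂), facing Down: Left gives 7, Center gives -1, Right gives -6. Proposed Left is best. ✓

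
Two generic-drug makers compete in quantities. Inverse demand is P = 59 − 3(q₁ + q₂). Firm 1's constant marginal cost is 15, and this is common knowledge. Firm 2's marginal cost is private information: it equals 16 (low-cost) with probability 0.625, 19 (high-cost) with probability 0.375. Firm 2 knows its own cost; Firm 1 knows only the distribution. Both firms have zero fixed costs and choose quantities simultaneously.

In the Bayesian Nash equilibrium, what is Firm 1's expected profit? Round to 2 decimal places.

78.80

Type-c best response for Firm 2: q₂(c) = (59 − c)/6 − q₁/2.
Firm 1 maximizes expected profit; its first-order condition is 59 − 6q₁ − 3E[q₂] − 15 = 0.
Substituting E[q₂] and solving: E[c₂] = 17.125, so q₁ = (59 − 2·15 + 17.125)/9 = 5.125.
E[P] = 59 − 3·(q₁ + E[q₂]) = 30.375; Firm 1's expected profit = (E[P] − 15)·q₁ = (30.375 − 15)·5.125 = 78.7969.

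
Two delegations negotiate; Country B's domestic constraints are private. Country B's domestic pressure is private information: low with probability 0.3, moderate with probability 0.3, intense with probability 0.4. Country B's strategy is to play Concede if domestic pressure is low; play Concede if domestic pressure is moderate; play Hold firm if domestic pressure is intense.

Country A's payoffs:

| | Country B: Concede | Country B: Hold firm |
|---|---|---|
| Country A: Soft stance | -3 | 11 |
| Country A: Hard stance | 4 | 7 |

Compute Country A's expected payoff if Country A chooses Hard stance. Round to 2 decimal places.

Take the expectation over Country B's domestic pressure, weighting each type's action by its prior probability.
E[Hard stance] = 0.3·4 + 0.3·4 + 0.4·7 = 1.2 + 1.2 + 2.8 = 5.2

5.20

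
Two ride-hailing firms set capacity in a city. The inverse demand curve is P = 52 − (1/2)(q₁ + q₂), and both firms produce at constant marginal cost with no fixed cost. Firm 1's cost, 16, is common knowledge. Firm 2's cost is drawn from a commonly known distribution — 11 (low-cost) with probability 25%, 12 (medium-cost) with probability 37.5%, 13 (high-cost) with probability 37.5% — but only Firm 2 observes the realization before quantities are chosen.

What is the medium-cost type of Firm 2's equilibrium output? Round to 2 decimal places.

29.29

Type-c best response for Firm 2: q₂(c) = (52 − c) − q₁/2.
Firm 1 maximizes expected profit; its first-order condition is 52 − q₁ − (1/2)E[q₂] − 16 = 0.
Substituting E[q₂] and solving: E[c₂] = 12.125, so q₁ = (52 − 2·16 + 12.125)/(3/2) = 21.4167.
q₂(medium-cost) = (52 − 12 − (1/2)·21.4167) = 29.2917.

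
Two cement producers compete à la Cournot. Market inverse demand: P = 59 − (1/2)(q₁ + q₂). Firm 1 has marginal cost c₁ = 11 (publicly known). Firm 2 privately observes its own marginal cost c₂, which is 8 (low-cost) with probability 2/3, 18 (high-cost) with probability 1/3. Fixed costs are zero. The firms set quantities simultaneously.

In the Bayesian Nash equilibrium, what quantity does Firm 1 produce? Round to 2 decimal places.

32.22

Firm 2 with cost c maximizes (59 − (1/2)(q₁+q₂) − c)·q₂, giving q₂(c) = (59 − c − (1/2)q₁).
E[c₂] = 2/3·8 + 1/3·18 = 11.3333
Firm 1's FOC against E[q₂] yields q₁ = (59 − 2·11 + E[c₂])/(3/2) = (59 − 22 + 11.3333)/(3/2) = 32.2222.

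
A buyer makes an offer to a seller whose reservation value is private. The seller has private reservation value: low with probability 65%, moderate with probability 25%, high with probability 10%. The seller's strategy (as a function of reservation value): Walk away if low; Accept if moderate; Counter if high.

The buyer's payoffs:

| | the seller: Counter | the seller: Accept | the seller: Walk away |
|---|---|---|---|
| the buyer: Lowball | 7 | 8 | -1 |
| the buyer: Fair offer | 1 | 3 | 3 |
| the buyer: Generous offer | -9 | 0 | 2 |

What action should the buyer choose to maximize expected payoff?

E[Lowball] = 0.65·(-1) + 0.25·(8) + 0.1·(7) = 2.05
E[Fair offer] = 0.65·(3) + 0.25·(3) + 0.1·(1) = 2.8
E[Generous offer] = 0.65·(2) + 0.25·(0) + 0.1·(-9) = 0.4
Best response: Fair offer (2.8 is the largest).

Fair offer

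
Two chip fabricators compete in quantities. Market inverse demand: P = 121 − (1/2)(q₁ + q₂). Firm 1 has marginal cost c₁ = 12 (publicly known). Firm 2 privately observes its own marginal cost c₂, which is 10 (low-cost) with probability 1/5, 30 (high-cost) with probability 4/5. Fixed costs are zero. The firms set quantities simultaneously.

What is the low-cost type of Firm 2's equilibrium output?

Type-c best response for Firm 2: q₂(c) = (121 − c) − q₁/2.
Firm 1 maximizes expected profit; its first-order condition is 121 − q₁ − (1/2)E[q₂] − 12 = 0.
Substituting E[q₂] and solving: E[c₂] = 26, so q₁ = (121 − 2·12 + 26)/(3/2) = 82.
q₂(low-cost) = (121 − 10 − (1/2)·82) = 70.

70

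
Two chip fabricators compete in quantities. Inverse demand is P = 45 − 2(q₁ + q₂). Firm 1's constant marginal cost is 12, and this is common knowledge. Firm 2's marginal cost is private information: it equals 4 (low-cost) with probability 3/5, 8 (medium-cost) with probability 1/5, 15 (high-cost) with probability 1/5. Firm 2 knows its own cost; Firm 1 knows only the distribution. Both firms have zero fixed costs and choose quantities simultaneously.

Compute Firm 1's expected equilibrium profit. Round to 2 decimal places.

43.56

Firm 2 with cost c maximizes (45 − 2(q₁+q₂) − c)·q₂, giving q₂(c) = (45 − c − 2q₁)/4.
E[c₂] = 3/5·4 + 1/5·8 + 1/5·15 = 7
Firm 1's FOC against E[q₂] yields q₁ = (45 − 2·12 + E[c₂])/6 = (45 − 24 + 7)/6 = 4.66667.
E[P] = 45 − 2·(q₁ + E[q₂]) = 21.3333; Firm 1's expected profit = (E[P] − 12)·q₁ = (21.3333 − 12)·4.66667 = 43.5556.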